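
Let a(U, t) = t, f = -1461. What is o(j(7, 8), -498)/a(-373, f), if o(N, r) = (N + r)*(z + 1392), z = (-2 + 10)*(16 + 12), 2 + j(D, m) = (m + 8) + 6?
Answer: 772448/1461 ≈ 528.71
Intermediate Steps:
j(D, m) = 12 + m (j(D, m) = -2 + ((m + 8) + 6) = -2 + ((8 + m) + 6) = -2 + (14 + m) = 12 + m)
z = 224 (z = 8*28 = 224)
o(N, r) = 1616*N + 1616*r (o(N, r) = (N + r)*(224 + 1392) = (N + r)*1616 = 1616*N + 1616*r)
o(j(7, 8), -498)/a(-373, f) = (1616*(12 + 8) + 1616*(-498))/(-1461) = (1616*20 - 804768)*(-1/1461) = (32320 - 804768)*(-1/1461) = -772448*(-1/1461) = 772448/1461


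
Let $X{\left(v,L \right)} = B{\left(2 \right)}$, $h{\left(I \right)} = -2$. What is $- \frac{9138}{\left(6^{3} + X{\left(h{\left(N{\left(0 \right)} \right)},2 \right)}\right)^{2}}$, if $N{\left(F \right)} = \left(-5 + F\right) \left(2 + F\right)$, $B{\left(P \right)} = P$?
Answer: $- \frac{4569}{23762} \approx -0.19228$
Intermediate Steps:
$X{\left(v,L \right)} = 2$
$- \frac{9138}{\left(6^{3} + X{\left(h{\left(N{\left(0 \right)} \right)},2 \right)}\right)^{2}} = - \frac{9138}{\left(6^{3} + 2\right)^{2}} = - \frac{9138}{\left(216 + 2\right)^{2}} = - \frac{9138}{218^{2}} = - \frac{9138}{47524} = \left(-9138\right) \frac{1}{47524} = - \frac{4569}{23762}$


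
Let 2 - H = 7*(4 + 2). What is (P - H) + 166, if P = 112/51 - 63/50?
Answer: 527687/2550 ≈ 206.94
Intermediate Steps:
P = 2387/2550 (P = 112*(1/51) - 63*1/50 = 112/51 - 63/50 = 2387/2550 ≈ 0.93608)
H = -40 (H = 2 - 7*(4 + 2) = 2 - 7*6 = 2 - 1*42 = 2 - 42 = -40)
(P - H) + 166 = (2387/2550 - 1*(-40)) + 166 = (2387/2550 + 40) + 166 = 104387/2550 + 166 = 527687/2550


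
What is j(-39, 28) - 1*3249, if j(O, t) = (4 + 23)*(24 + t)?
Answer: -1845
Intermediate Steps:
j(O, t) = 648 + 27*t (j(O, t) = 27*(24 + t) = 648 + 27*t)
j(-39, 28) - 1*3249 = (648 + 27*28) - 1*3249 = (648 + 756) - 3249 = 1404 - 3249 = -1845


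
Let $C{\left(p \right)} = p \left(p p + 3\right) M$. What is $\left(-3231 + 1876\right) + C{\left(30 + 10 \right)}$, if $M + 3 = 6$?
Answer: $191005$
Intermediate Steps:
$M = 3$ ($M = -3 + 6 = 3$)
$C{\left(p \right)} = 3 p \left(3 + p^{2}\right)$ ($C{\left(p \right)} = p \left(p p + 3\right) 3 = p \left(p^{2} + 3\right) 3 = p \left(3 + p^{2}\right) 3 = 3 p \left(3 + p^{2}\right)$)
$\left(-3231 + 1876\right) + C{\left(30 + 10 \right)} = \left(-3231 + 1876\right) + 3 \left(30 + 10\right) \left(3 + \left(30 + 10\right)^{2}\right) = -1355 + 3 \cdot 40 \left(3 + 40^{2}\right) = -1355 + 3 \cdot 40 \left(3 + 1600\right) = -1355 + 3 \cdot 40 \cdot 1603 = -1355 + 192360 = 191005$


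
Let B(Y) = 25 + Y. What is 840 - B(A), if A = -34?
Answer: 849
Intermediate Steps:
840 - B(A) = 840 - (25 - 34) = 840 - 1*(-9) = 840 + 9 = 849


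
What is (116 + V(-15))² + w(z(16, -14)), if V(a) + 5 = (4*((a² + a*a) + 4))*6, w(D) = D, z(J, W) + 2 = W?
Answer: 121154033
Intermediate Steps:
z(J, W) = -2 + W
V(a) = 91 + 48*a² (V(a) = -5 + (4*((a² + a*a) + 4))*6 = -5 + (4*((a² + a²) + 4))*6 = -5 + (4*(2*a² + 4))*6 = -5 + (4*(4 + 2*a²))*6 = -5 + (16 + 8*a²)*6 = -5 + (96 + 48*a²) = 91 + 48*a²)
(116 + V(-15))² + w(z(16, -14)) = (116 + (91 + 48*(-15)²))² + (-2 - 14) = (116 + (91 + 48*225))² - 16 = (116 + (91 + 10800))² - 16 = (116 + 10891)² - 16 = 11007² - 16 = 121154049 - 16 = 121154033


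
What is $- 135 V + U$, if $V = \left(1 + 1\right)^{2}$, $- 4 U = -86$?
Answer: $- \frac{1037}{2} \approx -518.5$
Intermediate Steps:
$U = \frac{43}{2}$ ($U = \left(- \frac{1}{4}\right) \left(-86\right) = \frac{43}{2} \approx 21.5$)
$V = 4$ ($V = 2^{2} = 4$)
$- 135 V + U = \left(-135\right) 4 + \frac{43}{2} = -540 + \frac{43}{2} = - \frac{1037}{2}$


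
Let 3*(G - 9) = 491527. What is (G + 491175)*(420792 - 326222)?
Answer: 185837521030/3 ≈ 6.1946e+10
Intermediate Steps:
G = 491554/3 (G = 9 + (⅓)*491527 = 9 + 491527/3 = 491554/3 ≈ 1.6385e+5)
(G + 491175)*(420792 - 326222) = (491554/3 + 491175)*(420792 - 326222) = (1965079/3)*94570 = 185837521030/3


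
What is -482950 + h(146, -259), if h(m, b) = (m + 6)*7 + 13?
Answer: -481873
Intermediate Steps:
h(m, b) = 55 + 7*m (h(m, b) = (6 + m)*7 + 13 = (42 + 7*m) + 13 = 55 + 7*m)
-482950 + h(146, -259) = -482950 + (55 + 7*146) = -482950 + (55 + 1022) = -482950 + 1077 = -481873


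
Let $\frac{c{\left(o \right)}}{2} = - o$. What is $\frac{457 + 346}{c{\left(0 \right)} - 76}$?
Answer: $- \frac{803}{76} \approx -10.566$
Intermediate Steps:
$c{\left(o \right)} = - 2 o$ ($c{\left(o \right)} = 2 \left(- o\right) = - 2 o$)
$\frac{457 + 346}{c{\left(0 \right)} - 76} = \frac{457 + 346}{\left(-2\right) 0 - 76} = \frac{803}{0 - 76} = \frac{803}{-76} = 803 \left(- \frac{1}{76}\right) = - \frac{803}{76}$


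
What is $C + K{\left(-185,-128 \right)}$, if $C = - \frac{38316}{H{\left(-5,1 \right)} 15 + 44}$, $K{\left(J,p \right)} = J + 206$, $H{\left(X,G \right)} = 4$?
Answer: $- \frac{9033}{26} \approx -347.42$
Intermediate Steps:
$K{\left(J,p \right)} = 206 + J$
$C = - \frac{9579}{26}$ ($C = - \frac{38316}{4 \cdot 15 + 44} = - \frac{38316}{60 + 44} = - \frac{38316}{104} = \left(-38316\right) \frac{1}{104} = - \frac{9579}{26} \approx -368.42$)
$C + K{\left(-185,-128 \right)} = - \frac{9579}{26} + \left(206 - 185\right) = - \frac{9579}{26} + 21 = - \frac{9033}{26}$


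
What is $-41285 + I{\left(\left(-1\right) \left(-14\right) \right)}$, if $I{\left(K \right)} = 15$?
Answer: $-41270$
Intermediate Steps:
$-41285 + I{\left(\left(-1\right) \left(-14\right) \right)} = -41285 + 15 = -41270$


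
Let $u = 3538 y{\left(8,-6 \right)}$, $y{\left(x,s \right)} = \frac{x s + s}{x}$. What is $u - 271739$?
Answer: $- \frac{591241}{2} \approx -2.9562 \cdot 10^{5}$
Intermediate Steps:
$y{\left(x,s \right)} = \frac{s + s x}{x}$ ($y{\left(x,s \right)} = \frac{s x + s}{x} = \frac{s + s x}{x}$)
$u = - \frac{47763}{2}$ ($u = 3538 \left(-6 - \frac{6}{8}\right) = 3538 \left(-6 - \frac{3}{4}\right) = 3538 \left(- \frac{27}{4}\right) = - \frac{47763}{2} \approx -23882.0$)
$u - 271739 = - \frac{47763}{2} - 271739 = - \frac{591241}{2}$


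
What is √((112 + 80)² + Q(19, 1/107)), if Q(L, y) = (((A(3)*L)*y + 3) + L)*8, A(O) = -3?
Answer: 2*√106005542/107 ≈ 192.45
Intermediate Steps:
Q(L, y) = 24 + 8*L - 24*L*y (Q(L, y) = (((-3*L)*y + 3) + L)*8 = ((-3*L*y + 3) + L)*8 = ((3 - 3*L*y) + L)*8 = (3 + L - 3*L*y)*8 = 24 + 8*L - 24*L*y)
√((112 + 80)² + Q(19, 1/107)) = √((112 + 80)² + (24 + 8*19 - 24*19/107)) = √(192² + (24 + 152 - 24*19*1/107)) = √(36864 + (24 + 152 - 456/107)) = √(36864 + 18376/107) = √(3962824/107) = 2*√106005542/107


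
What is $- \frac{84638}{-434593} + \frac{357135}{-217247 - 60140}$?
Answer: $- \frac{131730890149}{120550448491} \approx -1.0927$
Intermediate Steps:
$- \frac{84638}{-434593} + \frac{357135}{-217247 - 60140} = \left(-84638\right) \left(- \frac{1}{434593}\right) + \frac{357135}{-217247 - 60140} = \frac{84638}{434593} + \frac{357135}{-277387} = \frac{84638}{434593} + 357135 \left(- \frac{1}{277387}\right) = \frac{84638}{434593} - \frac{357135}{277387} = - \frac{131730890149}{120550448491}$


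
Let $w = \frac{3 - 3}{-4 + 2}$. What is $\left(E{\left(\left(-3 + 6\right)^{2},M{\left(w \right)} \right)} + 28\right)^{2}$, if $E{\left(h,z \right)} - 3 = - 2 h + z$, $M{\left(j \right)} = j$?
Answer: $169$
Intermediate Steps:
$w = 0$ ($w = \frac{0}{-2} = 0 \left(- \frac{1}{2}\right) = 0$)
$E{\left(h,z \right)} = 3 + z - 2 h$ ($E{\left(h,z \right)} = 3 - \left(- z + 2 h\right) = 3 + z - 2 h$)
$\left(E{\left(\left(-3 + 6\right)^{2},M{\left(w \right)} \right)} + 28\right)^{2} = \left(\left(3 + 0 - 2 \left(-3 + 6\right)^{2}\right) + 28\right)^{2} = \left(\left(3 + 0 - 2 \cdot 3^{2}\right) + 28\right)^{2} = \left(\left(3 + 0 - 18\right) + 28\right)^{2} = \left(-15 + 28\right)^{2} = 13^{2} = 169$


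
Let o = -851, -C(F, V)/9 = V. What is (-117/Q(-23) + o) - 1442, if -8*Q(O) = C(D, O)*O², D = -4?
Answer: -27898827/12167 ≈ -2293.0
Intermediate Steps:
C(F, V) = -9*V
Q(O) = 9*O³/8 (Q(O) = -(-9*O)*O²/8 = -(-9)*O³/8 = 9*O³/8)
(-117/Q(-23) + o) - 1442 = (-117/((9/8)*(-23)³) - 851) - 1442 = (-117/((9/8)*(-12167)) - 851) - 1442 = (-117/(-109503/8) - 851) - 1442 = (-117*(-8/109503) - 851) - 1442 = (104/12167 - 851) - 1442 = -10354013/12167 - 1442 = -27898827/12167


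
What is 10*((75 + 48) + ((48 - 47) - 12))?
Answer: 1120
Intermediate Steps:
10*((75 + 48) + ((48 - 47) - 12)) = 10*(123 + (1 - 12)) = 10*(123 - 11) = 10*112 = 1120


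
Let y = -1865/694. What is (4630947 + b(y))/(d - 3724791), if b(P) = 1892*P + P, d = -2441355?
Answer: -1070115591/1426435108 ≈ -0.75020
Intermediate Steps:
y = -1865/694 (y = -1865*1/694 = -1865/694 ≈ -2.6873)
b(P) = 1893*P
(4630947 + b(y))/(d - 3724791) = (4630947 + 1893*(-1865/694))/(-2441355 - 3724791) = (4630947 - 3530445/694)/(-6166146) = (3210346773/694)*(-1/6166146) = -1070115591/1426435108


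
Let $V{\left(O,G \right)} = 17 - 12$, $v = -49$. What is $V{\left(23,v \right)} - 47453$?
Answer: $-47448$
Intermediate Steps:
$V{\left(O,G \right)} = 5$
$V{\left(23,v \right)} - 47453 = 5 - 47453 = -47448$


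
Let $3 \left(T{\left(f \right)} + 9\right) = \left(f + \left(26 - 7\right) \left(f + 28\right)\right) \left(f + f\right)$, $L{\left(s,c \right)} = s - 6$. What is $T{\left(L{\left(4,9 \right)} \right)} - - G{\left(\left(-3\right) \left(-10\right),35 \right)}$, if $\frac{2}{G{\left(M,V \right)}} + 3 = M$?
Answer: $- \frac{17953}{27} \approx -664.93$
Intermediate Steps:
$G{\left(M,V \right)} = \frac{2}{-3 + M}$
$L{\left(s,c \right)} = -6 + s$ ($L{\left(s,c \right)} = s - 6 = -6 + s$)
$T{\left(f \right)} = -9 + \frac{2 f \left(532 + 20 f\right)}{3}$ ($T{\left(f \right)} = -9 + \frac{\left(f + \left(26 - 7\right) \left(f + 28\right)\right) \left(f + f\right)}{3} = -9 + \frac{\left(f + 19 \left(28 + f\right)\right) 2 f}{3} = -9 + \frac{\left(f + \left(532 + 19 f\right)\right) 2 f}{3} = -9 + \frac{\left(532 + 20 f\right) 2 f}{3} = -9 + \frac{2 f \left(532 + 20 f\right)}{3}$)
$T{\left(L{\left(4,9 \right)} \right)} - - G{\left(\left(-3\right) \left(-10\right),35 \right)} = \left(-9 + \frac{40 \left(-6 + 4\right)^{2}}{3} + \frac{1064 \left(-6 + 4\right)}{3}\right) - - \frac{2}{-3 - -30} = \left(-9 + \frac{40 \left(-2\right)^{2}}{3} + \frac{1064}{3} \left(-2\right)\right) - - \frac{2}{-3 + 30} = \left(-9 + \frac{40}{3} \cdot 4 - \frac{2128}{3}\right) - - \frac{2}{27} = \left(-9 + \frac{160}{3} - \frac{2128}{3}\right) - - \frac{2}{27} = -665 - \left(-1\right) \frac{2}{27} = -665 - - \frac{2}{27} = -665 + \frac{2}{27} = - \frac{17953}{27}$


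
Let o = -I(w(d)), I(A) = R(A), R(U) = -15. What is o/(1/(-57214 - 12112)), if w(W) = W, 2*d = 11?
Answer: -1039890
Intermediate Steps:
d = 11/2 (d = (1/2)*11 = 11/2 ≈ 5.5000)
I(A) = -15
o = 15 (o = -1*(-15) = 15)
o/(1/(-57214 - 12112)) = 15/(1/(-57214 - 12112)) = 15/(1/(-69326)) = 15/(-1/69326) = 15*(-69326) = -1039890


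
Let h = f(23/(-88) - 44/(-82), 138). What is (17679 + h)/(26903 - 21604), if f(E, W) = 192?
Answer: 2553/757 ≈ 3.3725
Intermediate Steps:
h = 192
(17679 + h)/(26903 - 21604) = (17679 + 192)/(26903 - 21604) = 17871/5299 = 17871*(1/5299) = 2553/757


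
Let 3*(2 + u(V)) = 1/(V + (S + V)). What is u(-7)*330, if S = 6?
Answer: -2695/4 ≈ -673.75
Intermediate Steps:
u(V) = -2 + 1/(3*(6 + 2*V)) (u(V) = -2 + 1/(3*(V + (6 + V))) = -2 + 1/(3*(6 + 2*V)))
u(-7)*330 = ((-35 - 12*(-7))/(6*(3 - 7)))*330 = ((⅙)*(-35 + 84)/(-4))*330 = ((⅙)*(-¼)*49)*330 = -49/24*330 = -2695/4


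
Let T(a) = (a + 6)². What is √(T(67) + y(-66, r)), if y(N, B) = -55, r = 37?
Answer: 3*√586 ≈ 72.622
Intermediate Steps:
T(a) = (6 + a)²
√(T(67) + y(-66, r)) = √((6 + 67)² - 55) = √(73² - 55) = √(5329 - 55) = √5274 = 3*√586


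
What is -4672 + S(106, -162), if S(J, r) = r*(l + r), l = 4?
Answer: 20924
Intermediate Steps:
S(J, r) = r*(4 + r)
-4672 + S(106, -162) = -4672 - 162*(4 - 162) = -4672 - 162*(-158) = -4672 + 25596 = 20924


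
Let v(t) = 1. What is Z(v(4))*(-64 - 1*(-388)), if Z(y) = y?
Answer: 324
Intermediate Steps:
Z(v(4))*(-64 - 1*(-388)) = 1*(-64 - 1*(-388)) = 1*(-64 + 388) = 1*324 = 324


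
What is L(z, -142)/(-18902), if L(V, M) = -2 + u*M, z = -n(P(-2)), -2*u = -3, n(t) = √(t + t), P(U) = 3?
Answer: 215/18902 ≈ 0.011374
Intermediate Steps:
n(t) = √2*√t (n(t) = √(2*t) = √2*√t)
u = 3/2 (u = -½*(-3) = 3/2 ≈ 1.5000)
z = -√6 (z = -√2*√3 = -√6 ≈ -2.4495)
L(V, M) = -2 + 3*M/2
L(z, -142)/(-18902) = (-2 + (3/2)*(-142))/(-18902) = (-2 - 213)*(-1/18902) = -215*(-1/18902) = 215/18902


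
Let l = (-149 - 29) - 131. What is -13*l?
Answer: 4017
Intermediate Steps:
l = -309 (l = -178 - 131 = -309)
-13*l = -13*(-309) = 4017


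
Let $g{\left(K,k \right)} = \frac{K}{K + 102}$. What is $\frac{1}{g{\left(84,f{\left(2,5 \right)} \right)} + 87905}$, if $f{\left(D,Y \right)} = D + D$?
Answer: $\frac{31}{2725069} \approx 1.1376 \cdot 10^{-5}$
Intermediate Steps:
$f{\left(D,Y \right)} = 2 D$
$g{\left(K,k \right)} = \frac{K}{102 + K}$
$\frac{1}{g{\left(84,f{\left(2,5 \right)} \right)} + 87905} = \frac{1}{\frac{84}{102 + 84} + 87905} = \frac{1}{\frac{84}{186} + 87905} = \frac{1}{84 \cdot \frac{1}{186} + 87905} = \frac{1}{\frac{14}{31} + 87905} = \frac{1}{\frac{2725069}{31}} = \frac{31}{2725069}$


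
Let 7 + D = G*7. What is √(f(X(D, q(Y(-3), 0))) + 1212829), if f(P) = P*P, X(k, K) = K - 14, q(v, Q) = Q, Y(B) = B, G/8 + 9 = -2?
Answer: 55*√401 ≈ 1101.4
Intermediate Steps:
G = -88 (G = -72 + 8*(-2) = -72 - 16 = -88)
D = -623 (D = -7 - 88*7 = -7 - 616 = -623)
X(k, K) = -14 + K
f(P) = P²
√(f(X(D, q(Y(-3), 0))) + 1212829) = √((-14 + 0)² + 1212829) = √((-14)² + 1212829) = √(196 + 1212829) = √1213025 = 55*√401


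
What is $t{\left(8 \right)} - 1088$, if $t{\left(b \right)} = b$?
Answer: $-1080$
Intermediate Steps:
$t{\left(8 \right)} - 1088 = 8 - 1088 = -1080$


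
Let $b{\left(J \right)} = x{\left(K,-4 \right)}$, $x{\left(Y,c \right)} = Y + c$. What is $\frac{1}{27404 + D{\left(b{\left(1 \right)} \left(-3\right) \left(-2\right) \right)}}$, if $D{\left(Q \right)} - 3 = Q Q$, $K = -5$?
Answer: $\frac{1}{30323} \approx 3.2978 \cdot 10^{-5}$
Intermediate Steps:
$b{\left(J \right)} = -9$ ($b{\left(J \right)} = -5 - 4 = -9$)
$D{\left(Q \right)} = 3 + Q^{2}$ ($D{\left(Q \right)} = 3 + Q Q = 3 + Q^{2}$)
$\frac{1}{27404 + D{\left(b{\left(1 \right)} \left(-3\right) \left(-2\right) \right)}} = \frac{1}{27404 + \left(3 + \left(\left(-9\right) \left(-3\right) \left(-2\right)\right)^{2}\right)} = \frac{1}{27404 + \left(3 + \left(27 \left(-2\right)\right)^{2}\right)} = \frac{1}{27404 + \left(3 + \left(-54\right)^{2}\right)} = \frac{1}{27404 + \left(3 + 2916\right)} = \frac{1}{27404 + 2919} = \frac{1}{30323}$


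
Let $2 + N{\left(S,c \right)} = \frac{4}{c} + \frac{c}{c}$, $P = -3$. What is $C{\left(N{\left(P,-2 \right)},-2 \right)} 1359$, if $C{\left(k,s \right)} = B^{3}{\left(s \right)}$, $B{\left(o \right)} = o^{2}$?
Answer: $86976$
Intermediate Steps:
$N{\left(S,c \right)} = -1 + \frac{4}{c}$ ($N{\left(S,c \right)} = -2 + \left(\frac{4}{c} + \frac{c}{c}\right) = -2 + \left(\frac{4}{c} + 1\right) = -2 + \left(1 + \frac{4}{c}\right) = -1 + \frac{4}{c}$)
$C{\left(k,s \right)} = s^{6}$ ($C{\left(k,s \right)} = \left(s^{2}\right)^{3} = s^{6}$)
$C{\left(N{\left(P,-2 \right)},-2 \right)} 1359 = \left(-2\right)^{6} \cdot 1359 = 64 \cdot 1359 = 86976$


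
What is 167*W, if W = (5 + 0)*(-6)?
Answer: -5010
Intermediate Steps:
W = -30 (W = 5*(-6) = -30)
167*W = 167*(-30) = -5010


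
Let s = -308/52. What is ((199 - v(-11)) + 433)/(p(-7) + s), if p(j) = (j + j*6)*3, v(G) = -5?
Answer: -1183/284 ≈ -4.1655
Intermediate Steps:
s = -77/13 (s = -308*1/52 = -77/13 ≈ -5.9231)
p(j) = 21*j (p(j) = (j + 6*j)*3 = (7*j)*3 = 21*j)
((199 - v(-11)) + 433)/(p(-7) + s) = ((199 - 1*(-5)) + 433)/(21*(-7) - 77/13) = ((199 + 5) + 433)/(-147 - 77/13) = (204 + 433)/(-1988/13) = 637*(-13/1988) = -1183/284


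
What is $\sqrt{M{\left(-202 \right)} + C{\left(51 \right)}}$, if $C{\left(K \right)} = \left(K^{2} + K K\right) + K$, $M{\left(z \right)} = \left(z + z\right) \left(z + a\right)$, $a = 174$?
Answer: $\sqrt{16565} \approx 128.71$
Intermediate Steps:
$M{\left(z \right)} = 2 z \left(174 + z\right)$ ($M{\left(z \right)} = \left(z + z\right) \left(z + 174\right) = 2 z \left(174 + z\right)$)
$C{\left(K \right)} = K + 2 K^{2}$ ($C{\left(K \right)} = \left(K^{2} + K^{2}\right) + K = 2 K^{2} + K = K + 2 K^{2}$)
$\sqrt{M{\left(-202 \right)} + C{\left(51 \right)}} = \sqrt{2 \left(-202\right) \left(174 - 202\right) + 51 \left(1 + 2 \cdot 51\right)} = \sqrt{2 \left(-202\right) \left(-28\right) + 51 \left(1 + 102\right)} = \sqrt{11312 + 51 \cdot 103} = \sqrt{11312 + 5253} = \sqrt{16565}$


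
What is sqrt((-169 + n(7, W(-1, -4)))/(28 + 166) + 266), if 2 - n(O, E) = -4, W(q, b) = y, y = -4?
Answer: sqrt(9979554)/194 ≈ 16.284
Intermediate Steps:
W(q, b) = -4
n(O, E) = 6 (n(O, E) = 2 - 1*(-4) = 2 + 4 = 6)
sqrt((-169 + n(7, W(-1, -4)))/(28 + 166) + 266) = sqrt((-169 + 6)/(28 + 166) + 266) = sqrt(-163/194 + 266) = sqrt(51441/194) = sqrt(9979554)/194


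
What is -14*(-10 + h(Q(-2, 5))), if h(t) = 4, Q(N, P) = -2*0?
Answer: 84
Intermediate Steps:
Q(N, P) = 0
-14*(-10 + h(Q(-2, 5))) = -14*(-10 + 4) = -14*(-6) = 84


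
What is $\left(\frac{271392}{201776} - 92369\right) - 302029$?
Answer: $- \frac{4973736216}{12611} \approx -3.944 \cdot 10^{5}$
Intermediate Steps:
$\left(\frac{271392}{201776} - 92369\right) - 302029 = \left(271392 \cdot \frac{1}{201776} - 92369\right) - 302029 = \left(\frac{16962}{12611} - 92369\right) - 302029 = - \frac{1164848497}{12611} - 302029 = - \frac{4973736216}{12611}$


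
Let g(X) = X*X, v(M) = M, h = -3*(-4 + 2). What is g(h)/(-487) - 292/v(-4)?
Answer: 35515/487 ≈ 72.926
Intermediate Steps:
h = 6 (h = -3*(-2) = 6)
g(X) = X²
g(h)/(-487) - 292/v(-4) = 6²/(-487) - 292/(-4) = 36*(-1/487) - 292*(-¼) = -36/487 + 73 = 35515/487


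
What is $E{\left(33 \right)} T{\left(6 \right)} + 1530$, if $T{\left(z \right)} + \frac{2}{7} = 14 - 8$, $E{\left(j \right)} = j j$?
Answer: $\frac{54270}{7} \approx 7752.9$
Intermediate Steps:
$E{\left(j \right)} = j^{2}$
$T{\left(z \right)} = \frac{40}{7}$ ($T{\left(z \right)} = - \frac{2}{7} + \left(14 - 8\right) = - \frac{2}{7} + 6 = \frac{40}{7}$)
$E{\left(33 \right)} T{\left(6 \right)} + 1530 = 33^{2} \cdot \frac{40}{7} + 1530 = 1089 \cdot \frac{40}{7} + 1530 = \frac{43560}{7} + 1530 = \frac{54270}{7}$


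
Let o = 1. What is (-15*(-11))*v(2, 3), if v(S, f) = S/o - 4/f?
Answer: 110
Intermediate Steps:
v(S, f) = S - 4/f (v(S, f) = S/1 - 4/f = S*1 - 4/f = S - 4/f)
(-15*(-11))*v(2, 3) = (-15*(-11))*(2 - 4/3) = 165*(2 - 4*⅓) = 165*(2 - 4/3) = 165*(⅔) = 110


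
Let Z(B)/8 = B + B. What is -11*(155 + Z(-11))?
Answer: 231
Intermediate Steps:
Z(B) = 16*B (Z(B) = 8*(B + B) = 8*(2*B) = 16*B)
-11*(155 + Z(-11)) = -11*(155 + 16*(-11)) = -11*(155 - 176) = -11*(-21) = 231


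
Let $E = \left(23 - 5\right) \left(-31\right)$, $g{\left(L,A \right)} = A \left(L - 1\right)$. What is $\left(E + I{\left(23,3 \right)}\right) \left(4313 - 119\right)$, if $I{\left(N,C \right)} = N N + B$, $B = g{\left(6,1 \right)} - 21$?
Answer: $-188730$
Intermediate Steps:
$g{\left(L,A \right)} = A \left(-1 + L\right)$
$B = -16$ ($B = 1 \left(-1 + 6\right) - 21 = 1 \cdot 5 - 21 = 5 - 21 = -16$)
$E = -558$ ($E = 18 \left(-31\right) = -558$)
$I{\left(N,C \right)} = -16 + N^{2}$ ($I{\left(N,C \right)} = N N - 16 = N^{2} - 16 = -16 + N^{2}$)
$\left(E + I{\left(23,3 \right)}\right) \left(4313 - 119\right) = \left(-558 - \left(16 - 23^{2}\right)\right) \left(4313 - 119\right) = \left(-558 + \left(-16 + 529\right)\right) 4194 = \left(-558 + 513\right) 4194 = \left(-45\right) 4194 = -188730$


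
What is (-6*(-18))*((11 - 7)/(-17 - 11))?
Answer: -108/7 ≈ -15.429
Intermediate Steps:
(-6*(-18))*((11 - 7)/(-17 - 11)) = 108*(4/(-28)) = 108*(4*(-1/28)) = 108*(-1/7) = -108/7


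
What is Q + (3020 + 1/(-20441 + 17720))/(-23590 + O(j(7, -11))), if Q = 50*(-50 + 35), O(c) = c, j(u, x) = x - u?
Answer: -48186243419/64237368 ≈ -750.13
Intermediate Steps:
Q = -750 (Q = 50*(-15) = -750)
Q + (3020 + 1/(-20441 + 17720))/(-23590 + O(j(7, -11))) = -750 + (3020 + 1/(-20441 + 17720))/(-23590 + (-11 - 1*7)) = -750 + (3020 + 1/(-2721))/(-23590 + (-11 - 7)) = -750 + (3020 - 1/2721)/(-23590 - 18) = -750 + (8217419/2721)/(-23608) = -750 + (8217419/2721)*(-1/23608) = -750 - 8217419/64237368 = -48186243419/64237368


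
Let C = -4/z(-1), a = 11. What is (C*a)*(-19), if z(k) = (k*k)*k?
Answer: -836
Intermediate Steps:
z(k) = k³ (z(k) = k²*k = k³)
C = 4 (C = -4/((-1)³) = -4/(-1) = -4*(-1) = 4)
(C*a)*(-19) = (4*11)*(-19) = 44*(-19) = -836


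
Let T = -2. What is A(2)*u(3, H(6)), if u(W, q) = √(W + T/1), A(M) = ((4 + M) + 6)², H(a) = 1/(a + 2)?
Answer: 144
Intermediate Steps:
H(a) = 1/(2 + a)
A(M) = (10 + M)²
u(W, q) = √(-2 + W) (u(W, q) = √(W - 2/1) = √(W - 2*1) = √(W - 2) = √(-2 + W))
A(2)*u(3, H(6)) = (10 + 2)²*√(-2 + 3) = 12²*√1 = 144*1 = 144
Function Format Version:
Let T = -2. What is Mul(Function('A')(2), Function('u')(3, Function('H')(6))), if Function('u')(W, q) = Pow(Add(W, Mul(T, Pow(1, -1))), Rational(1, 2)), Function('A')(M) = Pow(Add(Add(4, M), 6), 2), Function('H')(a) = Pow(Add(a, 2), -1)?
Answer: 144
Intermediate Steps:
Function('H')(a) = Pow(Add(2, a), -1)
Function('A')(M) = Pow(Add(10, M), 2)
Function('u')(W, q) = Pow(Add(-2, W), Rational(1, 2)) (Function('u')(W, q) = Pow(Add(W, Mul(-2, Pow(1, -1))), Rational(1, 2)) = Pow(Add(W, Mul(-2, 1)), Rational(1, 2)) = Pow(Add(W, -2), Rational(1, 2)) = Pow(Add(-2, W), Rational(1, 2)))
Mul(Function('A')(2), Function('u')(3, Function('H')(6))) = Mul(Pow(Add(10, 2), 2), Pow(Add(-2, 3), Rational(1, 2))) = Mul(Pow(12, 2), Pow(1, Rational(1, 2))) = Mul(144, 1) = 144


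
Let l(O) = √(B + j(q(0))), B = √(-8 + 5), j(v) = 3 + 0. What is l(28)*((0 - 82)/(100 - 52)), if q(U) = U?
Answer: -41*√(3 + I*√3)/24 ≈ -3.0712 - 0.82293*I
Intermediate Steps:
j(v) = 3
B = I*√3 (B = √(-3) = I*√3 ≈ 1.732*I)
l(O) = √(3 + I*√3) (l(O) = √(I*√3 + 3) = √(3 + I*√3))
l(28)*((0 - 82)/(100 - 52)) = √(3 + I*√3)*((0 - 82)/(100 - 52)) = √(3 + I*√3)*(-82/48) = √(3 + I*√3)*(-82*1/48) = √(3 + I*√3)*(-41/24) = -41*√(3 + I*√3)/24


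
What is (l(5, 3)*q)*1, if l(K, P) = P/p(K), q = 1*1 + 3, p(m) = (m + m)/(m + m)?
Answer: 12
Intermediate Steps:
p(m) = 1 (p(m) = (2*m)/((2*m)) = (2*m)*(1/(2*m)) = 1)
q = 4 (q = 1 + 3 = 4)
l(K, P) = P (l(K, P) = P/1 = P*1 = P)
(l(5, 3)*q)*1 = (3*4)*1 = 12*1 = 12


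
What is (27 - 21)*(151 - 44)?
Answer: 642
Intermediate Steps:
(27 - 21)*(151 - 44) = 6*107 = 642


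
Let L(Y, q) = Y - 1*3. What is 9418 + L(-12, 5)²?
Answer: 9643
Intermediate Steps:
L(Y, q) = -3 + Y (L(Y, q) = Y - 3 = -3 + Y)
9418 + L(-12, 5)² = 9418 + (-3 - 12)² = 9418 + (-15)² = 9418 + 225 = 9643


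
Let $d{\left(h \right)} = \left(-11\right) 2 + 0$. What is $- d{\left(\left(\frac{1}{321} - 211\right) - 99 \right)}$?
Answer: $22$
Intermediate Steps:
$d{\left(h \right)} = -22$ ($d{\left(h \right)} = -22 + 0 = -22$)
$- d{\left(\left(\frac{1}{321} - 211\right) - 99 \right)} = \left(-1\right) \left(-22\right) = 22$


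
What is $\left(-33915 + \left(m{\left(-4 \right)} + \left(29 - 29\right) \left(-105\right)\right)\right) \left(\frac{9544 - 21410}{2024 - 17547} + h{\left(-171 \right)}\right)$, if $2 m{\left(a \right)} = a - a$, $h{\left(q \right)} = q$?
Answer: $\frac{4716982095}{817} \approx 5.7735 \cdot 10^{6}$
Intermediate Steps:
$m{\left(a \right)} = 0$ ($m{\left(a \right)} = \frac{a - a}{2} = \frac{1}{2} \cdot 0 = 0$)
$\left(-33915 + \left(m{\left(-4 \right)} + \left(29 - 29\right) \left(-105\right)\right)\right) \left(\frac{9544 - 21410}{2024 - 17547} + h{\left(-171 \right)}\right) = \left(-33915 + \left(0 + \left(29 - 29\right) \left(-105\right)\right)\right) \left(\frac{9544 - 21410}{2024 - 17547} - 171\right) = \left(-33915 + \left(0 + \left(29 - 29\right) \left(-105\right)\right)\right) \left(- \frac{11866}{-15523} - 171\right) = \left(-33915 + \left(0 + 0 \left(-105\right)\right)\right) \left(\left(-11866\right) \left(- \frac{1}{15523}\right) - 171\right) = \left(-33915 + \left(0 + 0\right)\right) \left(\frac{11866}{15523} - 171\right) = \left(-33915 + 0\right) \left(- \frac{2642567}{15523}\right) = \left(-33915\right) \left(- \frac{2642567}{15523}\right) = \frac{4716982095}{817}$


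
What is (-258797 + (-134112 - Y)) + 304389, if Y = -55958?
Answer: -32562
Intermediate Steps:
(-258797 + (-134112 - Y)) + 304389 = (-258797 + (-134112 - 1*(-55958))) + 304389 = (-258797 + (-134112 + 55958)) + 304389 = (-258797 - 78154) + 304389 = -336951 + 304389 = -32562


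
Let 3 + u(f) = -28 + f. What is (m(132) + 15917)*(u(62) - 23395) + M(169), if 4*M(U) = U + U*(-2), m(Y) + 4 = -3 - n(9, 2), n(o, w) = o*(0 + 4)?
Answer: -1483520713/4 ≈ -3.7088e+8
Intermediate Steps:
n(o, w) = 4*o (n(o, w) = o*4 = 4*o)
u(f) = -31 + f (u(f) = -3 + (-28 + f) = -31 + f)
m(Y) = -43 (m(Y) = -4 + (-3 - 4*9) = -4 + (-3 - 1*36) = -4 + (-3 - 36) = -4 - 39 = -43)
M(U) = -U/4 (M(U) = (U + U*(-2))/4 = (U - 2*U)/4 = (-U)/4 = -U/4)
(m(132) + 15917)*(u(62) - 23395) + M(169) = (-43 + 15917)*((-31 + 62) - 23395) - 1/4*169 = 15874*(31 - 23395) - 169/4 = 15874*(-23364) - 169/4 = -370880136 - 169/4 = -1483520713/4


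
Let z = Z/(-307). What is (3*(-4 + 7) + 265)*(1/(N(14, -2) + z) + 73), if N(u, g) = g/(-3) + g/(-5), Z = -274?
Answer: 90859907/4511 ≈ 20142.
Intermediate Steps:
z = 274/307 (z = -274/(-307) = -274*(-1/307) = 274/307 ≈ 0.89251)
N(u, g) = -8*g/15 (N(u, g) = g*(-⅓) + g*(-⅕) = -g/3 - g/5 = -8*g/15)
(3*(-4 + 7) + 265)*(1/(N(14, -2) + z) + 73) = (3*(-4 + 7) + 265)*(1/(-8/15*(-2) + 274/307) + 73) = (3*3 + 265)*(1/(16/15 + 274/307) + 73) = (9 + 265)*(1/(9022/4605) + 73) = 274*(4605/9022 + 73) = 274*(663211/9022) = 90859907/4511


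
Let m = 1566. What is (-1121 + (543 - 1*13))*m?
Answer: -925506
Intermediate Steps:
(-1121 + (543 - 1*13))*m = (-1121 + (543 - 1*13))*1566 = (-1121 + (543 - 13))*1566 = (-1121 + 530)*1566 = -591*1566 = -925506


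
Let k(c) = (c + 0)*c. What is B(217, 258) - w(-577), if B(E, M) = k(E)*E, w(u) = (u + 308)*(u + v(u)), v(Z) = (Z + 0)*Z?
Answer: 99621001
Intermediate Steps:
k(c) = c² (k(c) = c*c = c²)
v(Z) = Z² (v(Z) = Z*Z = Z²)
w(u) = (308 + u)*(u + u²) (w(u) = (u + 308)*(u + u²) = (308 + u)*(u + u²))
B(E, M) = E³ (B(E, M) = E²*E = E³)
B(217, 258) - w(-577) = 217³ - (-577)*(308 + (-577)² + 309*(-577)) = 10218313 - (-577)*(308 + 332929 - 178293) = 10218313 - (-577)*154944 = 10218313 - 1*(-89402688) = 10218313 + 89402688 = 99621001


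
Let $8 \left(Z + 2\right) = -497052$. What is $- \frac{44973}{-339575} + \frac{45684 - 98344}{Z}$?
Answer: $\frac{41352698791}{42197966525} \approx 0.97997$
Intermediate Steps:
$Z = - \frac{124267}{2}$ ($Z = -2 + \frac{1}{8} \left(-497052\right) = -2 - \frac{124263}{2} = - \frac{124267}{2} \approx -62134.0$)
$- \frac{44973}{-339575} + \frac{45684 - 98344}{Z} = - \frac{44973}{-339575} + \frac{45684 - 98344}{- \frac{124267}{2}} = \left(-44973\right) \left(- \frac{1}{339575}\right) - - \frac{105320}{124267} = \frac{44973}{339575} + \frac{105320}{124267} = \frac{41352698791}{42197966525}$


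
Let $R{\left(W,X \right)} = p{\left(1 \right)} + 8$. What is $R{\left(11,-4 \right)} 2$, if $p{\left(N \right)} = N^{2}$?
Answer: $18$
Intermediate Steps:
$R{\left(W,X \right)} = 9$ ($R{\left(W,X \right)} = 1^{2} + 8 = 1 + 8 = 9$)
$R{\left(11,-4 \right)} 2 = 9 \cdot 2 = 18$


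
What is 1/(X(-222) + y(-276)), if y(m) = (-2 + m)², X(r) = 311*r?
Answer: 1/8242 ≈ 0.00012133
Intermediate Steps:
1/(X(-222) + y(-276)) = 1/(311*(-222) + (-2 - 276)²) = 1/(-69042 + (-278)²) = 1/(-69042 + 77284) = 1/8242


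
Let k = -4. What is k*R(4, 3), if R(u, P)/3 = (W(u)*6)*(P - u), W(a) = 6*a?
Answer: 1728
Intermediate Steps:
R(u, P) = 108*u*(P - u) (R(u, P) = 3*(((6*u)*6)*(P - u)) = 3*((36*u)*(P - u)) = 3*(36*u*(P - u)) = 108*u*(P - u))
k*R(4, 3) = -432*4*(3 - 1*4) = -432*4*(3 - 4) = -432*4*(-1) = -4*(-432) = 1728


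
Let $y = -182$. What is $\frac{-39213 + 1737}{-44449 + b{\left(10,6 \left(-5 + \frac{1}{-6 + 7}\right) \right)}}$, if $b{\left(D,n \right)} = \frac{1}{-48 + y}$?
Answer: $\frac{957720}{1135919} \approx 0.84312$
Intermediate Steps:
$b{\left(D,n \right)} = - \frac{1}{230}$ ($b{\left(D,n \right)} = \frac{1}{-48 - 182} = \frac{1}{-230} = - \frac{1}{230}$)
$\frac{-39213 + 1737}{-44449 + b{\left(10,6 \left(-5 + \frac{1}{-6 + 7}\right) \right)}} = \frac{-39213 + 1737}{-44449 - \frac{1}{230}} = - \frac{37476}{- \frac{10223271}{230}} = \left(-37476\right) \left(- \frac{230}{10223271}\right) = \frac{957720}{1135919}$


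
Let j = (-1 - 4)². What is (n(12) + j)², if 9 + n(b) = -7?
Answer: 81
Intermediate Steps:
j = 25 (j = (-5)² = 25)
n(b) = -16 (n(b) = -9 - 7 = -16)
(n(12) + j)² = (-16 + 25)² = 9² = 81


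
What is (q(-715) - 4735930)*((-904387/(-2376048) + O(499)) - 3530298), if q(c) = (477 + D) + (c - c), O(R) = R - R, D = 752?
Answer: 39715413432314217817/2376048 ≈ 1.6715e+13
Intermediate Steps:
O(R) = 0
q(c) = 1229 (q(c) = (477 + 752) + (c - c) = 1229 + 0 = 1229)
(q(-715) - 4735930)*((-904387/(-2376048) + O(499)) - 3530298) = (1229 - 4735930)*((-904387/(-2376048) + 0) - 3530298) = -4734701*((-904387*(-1/2376048) + 0) - 3530298) = -4734701*((904387/2376048 + 0) - 3530298) = -4734701*(904387/2376048 - 3530298) = -4734701*(-8388156597917/2376048) = 39715413432314217817/2376048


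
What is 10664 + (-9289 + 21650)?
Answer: 23025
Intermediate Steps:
10664 + (-9289 + 21650) = 10664 + 12361 = 23025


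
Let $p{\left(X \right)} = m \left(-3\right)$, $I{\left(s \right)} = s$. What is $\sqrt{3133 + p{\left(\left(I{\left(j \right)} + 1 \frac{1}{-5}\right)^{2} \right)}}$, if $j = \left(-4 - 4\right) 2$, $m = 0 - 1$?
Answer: $56$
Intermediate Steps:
$m = -1$
$j = -16$ ($j = \left(-8\right) 2 = -16$)
$p{\left(X \right)} = 3$ ($p{\left(X \right)} = \left(-1\right) \left(-3\right) = 3$)
$\sqrt{3133 + p{\left(\left(I{\left(j \right)} + 1 \frac{1}{-5}\right)^{2} \right)}} = \sqrt{3133 + 3} = \sqrt{3136} = 56$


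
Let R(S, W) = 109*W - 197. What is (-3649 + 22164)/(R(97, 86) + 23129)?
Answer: 18515/32306 ≈ 0.57311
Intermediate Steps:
R(S, W) = -197 + 109*W
(-3649 + 22164)/(R(97, 86) + 23129) = (-3649 + 22164)/((-197 + 109*86) + 23129) = 18515/((-197 + 9374) + 23129) = 18515/(9177 + 23129) = 18515/32306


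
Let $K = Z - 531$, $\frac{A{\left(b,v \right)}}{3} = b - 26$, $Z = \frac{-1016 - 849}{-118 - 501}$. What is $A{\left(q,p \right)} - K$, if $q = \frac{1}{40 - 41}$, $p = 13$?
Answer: $\frac{276685}{619} \approx 446.99$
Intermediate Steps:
$Z = \frac{1865}{619}$ ($Z = - \frac{1865}{-619} = \left(-1865\right) \left(- \frac{1}{619}\right) = \frac{1865}{619} \approx 3.0129$)
$q = -1$ ($q = \frac{1}{-1} = -1$)
$A{\left(b,v \right)} = -78 + 3 b$ ($A{\left(b,v \right)} = 3 \left(b - 26\right) = 3 \left(-26 + b\right) = -78 + 3 b$)
$K = - \frac{326824}{619}$ ($K = \frac{1865}{619} - 531 = - \frac{326824}{619} \approx -527.99$)
$A{\left(q,p \right)} - K = \left(-78 + 3 \left(-1\right)\right) - - \frac{326824}{619} = \left(-78 - 3\right) + \frac{326824}{619} = -81 + \frac{326824}{619} = \frac{276685}{619}$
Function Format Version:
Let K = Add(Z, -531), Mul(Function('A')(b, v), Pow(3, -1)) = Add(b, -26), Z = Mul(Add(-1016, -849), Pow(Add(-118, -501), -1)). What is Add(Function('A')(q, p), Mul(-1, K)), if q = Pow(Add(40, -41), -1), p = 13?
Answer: Rational(276685, 619) ≈ 446.99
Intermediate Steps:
Z = Rational(1865, 619) (Z = Mul(-1865, Pow(-619, -1)) = Mul(-1865, Rational(-1, 619)) = Rational(1865, 619) ≈ 3.0129)
q = -1 (q = Pow(-1, -1) = -1)
Function('A')(b, v) = Add(-78, Mul(3, b)) (Function('A')(b, v) = Mul(3, Add(b, -26)) = Mul(3, Add(-26, b)) = Add(-78, Mul(3, b)))
K = Rational(-326824, 619) (K = Add(Rational(1865, 619), -531) = Rational(-326824, 619) ≈ -527.99)
Add(Function('A')(q, p), Mul(-1, K)) = Add(Add(-78, Mul(3, -1)), Mul(-1, Rational(-326824, 619))) = Add(Add(-78, -3), Rational(326824, 619)) = Add(-81, Rational(326824, 619)) = Rational(276685, 619)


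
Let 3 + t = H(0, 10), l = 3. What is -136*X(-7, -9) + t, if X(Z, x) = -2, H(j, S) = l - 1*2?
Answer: 270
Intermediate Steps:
H(j, S) = 1 (H(j, S) = 3 - 1*2 = 3 - 2 = 1)
t = -2 (t = -3 + 1 = -2)
-136*X(-7, -9) + t = -136*(-2) - 2 = 272 - 2 = 270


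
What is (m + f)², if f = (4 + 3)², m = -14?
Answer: 1225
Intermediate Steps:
f = 49 (f = 7² = 49)
(m + f)² = (-14 + 49)² = 35² = 1225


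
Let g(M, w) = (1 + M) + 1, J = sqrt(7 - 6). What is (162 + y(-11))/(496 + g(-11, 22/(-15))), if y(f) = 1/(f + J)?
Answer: 1619/4870 ≈ 0.33244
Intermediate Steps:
J = 1 (J = sqrt(1) = 1)
g(M, w) = 2 + M
y(f) = 1/(1 + f) (y(f) = 1/(f + 1) = 1/(1 + f))
(162 + y(-11))/(496 + g(-11, 22/(-15))) = (162 + 1/(1 - 11))/(496 + (2 - 11)) = (162 + 1/(-10))/(496 - 9) = (162 - 1/10)/487 = (1619/10)*(1/487) = 1619/4870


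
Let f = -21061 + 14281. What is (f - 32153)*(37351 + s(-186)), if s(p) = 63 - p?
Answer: -1463880800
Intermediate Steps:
f = -6780
(f - 32153)*(37351 + s(-186)) = (-6780 - 32153)*(37351 + (63 - 1*(-186))) = -38933*(37351 + (63 + 186)) = -38933*(37351 + 249) = -38933*37600 = -1463880800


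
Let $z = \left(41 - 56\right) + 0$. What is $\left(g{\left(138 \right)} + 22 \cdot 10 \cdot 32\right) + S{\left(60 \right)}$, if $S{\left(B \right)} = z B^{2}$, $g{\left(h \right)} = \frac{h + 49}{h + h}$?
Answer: $- \frac{12960773}{276} \approx -46959.0$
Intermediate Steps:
$z = -15$ ($z = -15 + 0 = -15$)
$g{\left(h \right)} = \frac{49 + h}{2 h}$
$S{\left(B \right)} = - 15 B^{2}$
$\left(g{\left(138 \right)} + 22 \cdot 10 \cdot 32\right) + S{\left(60 \right)} = \left(\frac{49 + 138}{2 \cdot 138} + 22 \cdot 10 \cdot 32\right) - 15 \cdot 60^{2} = \left(\frac{1}{2} \cdot \frac{1}{138} \cdot 187 + 220 \cdot 32\right) - 54000 = \left(\frac{187}{276} + 7040\right) - 54000 = \frac{1943227}{276} - 54000 = - \frac{12960773}{276}$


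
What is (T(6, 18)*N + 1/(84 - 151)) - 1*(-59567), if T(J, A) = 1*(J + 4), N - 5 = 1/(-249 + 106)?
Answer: 571189664/9581 ≈ 59617.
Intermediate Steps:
N = 714/143 (N = 5 + 1/(-249 + 106) = 5 + 1/(-143) = 5 - 1/143 = 714/143 ≈ 4.9930)
T(J, A) = 4 + J (T(J, A) = 1*(4 + J) = 4 + J)
(T(6, 18)*N + 1/(84 - 151)) - 1*(-59567) = ((4 + 6)*(714/143) + 1/(84 - 151)) - 1*(-59567) = (10*(714/143) + 1/(-67)) + 59567 = (7140/143 - 1/67) + 59567 = 478237/9581 + 59567 = 571189664/9581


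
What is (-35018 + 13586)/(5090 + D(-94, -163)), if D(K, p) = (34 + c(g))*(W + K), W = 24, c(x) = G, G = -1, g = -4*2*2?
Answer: -5358/695 ≈ -7.7094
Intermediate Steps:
g = -16 (g = -8*2 = -16)
c(x) = -1
D(K, p) = 792 + 33*K (D(K, p) = (34 - 1)*(24 + K) = 33*(24 + K) = 792 + 33*K)
(-35018 + 13586)/(5090 + D(-94, -163)) = (-35018 + 13586)/(5090 + (792 + 33*(-94))) = -21432/(5090 + (792 - 3102)) = -21432/(5090 - 2310) = -21432/2780 = -21432*1/2780 = -5358/695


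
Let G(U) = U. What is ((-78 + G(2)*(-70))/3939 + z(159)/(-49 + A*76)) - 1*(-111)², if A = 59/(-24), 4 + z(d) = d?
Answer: -13735468925/1114737 ≈ -12322.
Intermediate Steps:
z(d) = -4 + d
A = -59/24 (A = 59*(-1/24) = -59/24 ≈ -2.4583)
((-78 + G(2)*(-70))/3939 + z(159)/(-49 + A*76)) - 1*(-111)² = ((-78 + 2*(-70))/3939 + (-4 + 159)/(-49 - 59/24*76)) - 1*(-111)² = ((-78 - 140)*(1/3939) + 155/(-49 - 1121/6)) - 1*12321 = (-218*1/3939 + 155/(-1415/6)) - 12321 = (-218/3939 + 155*(-6/1415)) - 12321 = (-218/3939 - 186/283) - 12321 = -794348/1114737 - 12321 = -13735468925/1114737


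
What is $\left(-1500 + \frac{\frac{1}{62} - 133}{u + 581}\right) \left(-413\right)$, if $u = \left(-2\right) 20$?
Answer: $\frac{20782674185}{33542} \approx 6.196 \cdot 10^{5}$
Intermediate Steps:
$u = -40$
$\left(-1500 + \frac{\frac{1}{62} - 133}{u + 581}\right) \left(-413\right) = \left(-1500 + \frac{\frac{1}{62} - 133}{-40 + 581}\right) \left(-413\right) = \left(-1500 + \frac{\frac{1}{62} - 133}{541}\right) \left(-413\right) = \left(-1500 - \frac{8245}{33542}\right) \left(-413\right) = \left(- \frac{50321245}{33542}\right) \left(-413\right) = \frac{20782674185}{33542}$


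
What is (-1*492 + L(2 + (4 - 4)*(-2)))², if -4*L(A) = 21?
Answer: 3956121/16 ≈ 2.4726e+5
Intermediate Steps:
L(A) = -21/4 (L(A) = -¼*21 = -21/4)
(-1*492 + L(2 + (4 - 4)*(-2)))² = (-1*492 - 21/4)² = (-492 - 21/4)² = (-1989/4)² = 3956121/16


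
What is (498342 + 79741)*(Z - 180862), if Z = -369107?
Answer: -317927729427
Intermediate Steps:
(498342 + 79741)*(Z - 180862) = (498342 + 79741)*(-369107 - 180862) = 578083*(-549969) = -317927729427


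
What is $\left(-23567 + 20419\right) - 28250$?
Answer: $-31398$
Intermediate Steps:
$\left(-23567 + 20419\right) - 28250 = -3148 - 28250 = -31398$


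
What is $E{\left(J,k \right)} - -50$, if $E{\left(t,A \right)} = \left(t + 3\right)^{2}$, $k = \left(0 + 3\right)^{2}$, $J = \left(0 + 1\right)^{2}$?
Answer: $66$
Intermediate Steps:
$J = 1$ ($J = 1^{2} = 1$)
$k = 9$ ($k = 3^{2} = 9$)
$E{\left(t,A \right)} = \left(3 + t\right)^{2}$
$E{\left(J,k \right)} - -50 = \left(3 + 1\right)^{2} - -50 = 4^{2} + 50 = 16 + 50 = 66$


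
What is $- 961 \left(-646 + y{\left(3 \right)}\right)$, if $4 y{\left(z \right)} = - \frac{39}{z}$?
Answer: $\frac{2495717}{4} \approx 6.2393 \cdot 10^{5}$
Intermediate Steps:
$y{\left(z \right)} = - \frac{39}{4 z}$ ($y{\left(z \right)} = \frac{\left(-39\right) \frac{1}{z}}{4} = - \frac{39}{4 z}$)
$- 961 \left(-646 + y{\left(3 \right)}\right) = - 961 \left(-646 - \frac{39}{4 \cdot 3}\right) = - 961 \left(-646 - \frac{13}{4}\right) = \left(-961\right) \left(- \frac{2597}{4}\right) = \frac{2495717}{4}$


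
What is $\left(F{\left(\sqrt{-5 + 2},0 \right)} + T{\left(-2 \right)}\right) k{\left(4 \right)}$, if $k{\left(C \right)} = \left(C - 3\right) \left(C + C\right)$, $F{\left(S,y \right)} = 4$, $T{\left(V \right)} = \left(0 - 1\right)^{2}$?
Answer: $40$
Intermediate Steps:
$T{\left(V \right)} = 1$ ($T{\left(V \right)} = \left(-1\right)^{2} = 1$)
$k{\left(C \right)} = 2 C \left(-3 + C\right)$ ($k{\left(C \right)} = \left(-3 + C\right) 2 C = 2 C \left(-3 + C\right)$)
$\left(F{\left(\sqrt{-5 + 2},0 \right)} + T{\left(-2 \right)}\right) k{\left(4 \right)} = \left(4 + 1\right) 2 \cdot 4 \left(-3 + 4\right) = 5 \cdot 2 \cdot 4 \cdot 1 = 5 \cdot 8 = 40$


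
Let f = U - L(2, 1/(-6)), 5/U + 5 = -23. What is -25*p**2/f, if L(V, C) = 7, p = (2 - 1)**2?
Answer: 700/201 ≈ 3.4826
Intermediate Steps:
p = 1 (p = 1**2 = 1)
U = -5/28 (U = 5/(-5 - 23) = 5/(-28) = 5*(-1/28) = -5/28 ≈ -0.17857)
f = -201/28 (f = -5/28 - 1*7 = -5/28 - 7 = -201/28 ≈ -7.1786)
-25*p**2/f = -25*1**2/(-201/28) = -25*(-28)/201 = -25*(-28/201) = 700/201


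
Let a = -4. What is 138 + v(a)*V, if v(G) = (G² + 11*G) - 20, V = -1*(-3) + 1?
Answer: -54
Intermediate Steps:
V = 4 (V = 3 + 1 = 4)
v(G) = -20 + G² + 11*G
138 + v(a)*V = 138 + (-20 + (-4)² + 11*(-4))*4 = 138 + (-20 + 16 - 44)*4 = 138 - 48*4 = 138 - 192 = -54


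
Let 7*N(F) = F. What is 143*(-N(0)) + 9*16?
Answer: 144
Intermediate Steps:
N(F) = F/7
143*(-N(0)) + 9*16 = 143*(-0/7) + 9*16 = 143*(-1*0) + 144 = 143*0 + 144 = 0 + 144 = 144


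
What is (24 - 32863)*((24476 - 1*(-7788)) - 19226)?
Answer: -428154882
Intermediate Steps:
(24 - 32863)*((24476 - 1*(-7788)) - 19226) = -32839*((24476 + 7788) - 19226) = -32839*(32264 - 19226) = -32839*13038 = -428154882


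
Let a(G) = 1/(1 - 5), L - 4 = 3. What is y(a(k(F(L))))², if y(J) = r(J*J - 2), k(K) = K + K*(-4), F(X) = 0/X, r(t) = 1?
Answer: 1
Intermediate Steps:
L = 7 (L = 4 + 3 = 7)
F(X) = 0
k(K) = -3*K (k(K) = K - 4*K = -3*K)
a(G) = -¼ (a(G) = 1/(-4) = -¼)
y(J) = 1
y(a(k(F(L))))² = 1² = 1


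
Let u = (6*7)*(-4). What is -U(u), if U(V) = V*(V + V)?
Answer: -56448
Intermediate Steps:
u = -168 (u = 42*(-4) = -168)
U(V) = 2*V² (U(V) = V*(2*V) = 2*V²)
-U(u) = -2*(-168)² = -2*28224 = -1*56448 = -56448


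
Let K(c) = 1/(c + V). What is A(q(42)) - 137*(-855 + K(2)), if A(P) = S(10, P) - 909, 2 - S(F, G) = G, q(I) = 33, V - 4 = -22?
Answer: 1859257/16 ≈ 1.1620e+5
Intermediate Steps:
V = -18 (V = 4 - 22 = -18)
S(F, G) = 2 - G
A(P) = -907 - P (A(P) = (2 - P) - 909 = -907 - P)
K(c) = 1/(-18 + c) (K(c) = 1/(c - 18) = 1/(-18 + c))
A(q(42)) - 137*(-855 + K(2)) = (-907 - 1*33) - 137*(-855 + 1/(-18 + 2)) = (-907 - 33) - 137*(-855 + 1/(-16)) = -940 - 137*(-855 - 1/16) = -940 - 137*(-13681)/16 = -940 - 1*(-1874297/16) = -940 + 1874297/16 = 1859257/16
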